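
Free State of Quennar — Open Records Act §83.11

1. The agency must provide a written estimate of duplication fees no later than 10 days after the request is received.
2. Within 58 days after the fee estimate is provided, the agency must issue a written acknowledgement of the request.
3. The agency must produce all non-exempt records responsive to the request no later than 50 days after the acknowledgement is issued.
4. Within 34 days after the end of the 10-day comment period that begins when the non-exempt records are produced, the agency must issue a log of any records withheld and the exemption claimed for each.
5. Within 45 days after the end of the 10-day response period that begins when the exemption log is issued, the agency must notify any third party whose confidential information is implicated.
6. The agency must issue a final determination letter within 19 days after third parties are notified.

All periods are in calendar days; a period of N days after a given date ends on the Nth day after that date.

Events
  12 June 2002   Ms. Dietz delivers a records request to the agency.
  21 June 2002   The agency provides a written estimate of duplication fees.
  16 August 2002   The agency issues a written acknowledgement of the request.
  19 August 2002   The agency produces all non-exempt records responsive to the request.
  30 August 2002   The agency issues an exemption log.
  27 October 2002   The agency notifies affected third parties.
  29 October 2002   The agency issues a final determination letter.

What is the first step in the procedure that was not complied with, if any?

Step 5

Step 1 — counting 10 days from 12 June 2002 (when the request is received) gives a deadline of 22 June 2002; 21 June 2002 is within that limit.
Step 2 — counting 58 days from 21 June 2002 (when the fee estimate is provided) gives a deadline of 18 August 2002; done 16 August 2002 — timely.
Step 3 — counting 50 days from 16 August 2002 (when the acknowledgement is issued) gives a deadline of 5 October 2002; 19 August 2002 is within that limit.
Step 4 — counting 34 days from 29 August 2002 (end of the 10-day comment period, which began when the non-exempt records are produced on 19 August 2002) gives a deadline of 2 October 2002; done 30 August 2002 — timely.
Step 5 — counting 45 days from 9 September 2002 (end of the 10-day response period, which began when the exemption log is issued on 30 August 2002) gives a deadline of 24 October 2002; not done until 27 October 2002, 3 days after the deadline.
The analysis stops there.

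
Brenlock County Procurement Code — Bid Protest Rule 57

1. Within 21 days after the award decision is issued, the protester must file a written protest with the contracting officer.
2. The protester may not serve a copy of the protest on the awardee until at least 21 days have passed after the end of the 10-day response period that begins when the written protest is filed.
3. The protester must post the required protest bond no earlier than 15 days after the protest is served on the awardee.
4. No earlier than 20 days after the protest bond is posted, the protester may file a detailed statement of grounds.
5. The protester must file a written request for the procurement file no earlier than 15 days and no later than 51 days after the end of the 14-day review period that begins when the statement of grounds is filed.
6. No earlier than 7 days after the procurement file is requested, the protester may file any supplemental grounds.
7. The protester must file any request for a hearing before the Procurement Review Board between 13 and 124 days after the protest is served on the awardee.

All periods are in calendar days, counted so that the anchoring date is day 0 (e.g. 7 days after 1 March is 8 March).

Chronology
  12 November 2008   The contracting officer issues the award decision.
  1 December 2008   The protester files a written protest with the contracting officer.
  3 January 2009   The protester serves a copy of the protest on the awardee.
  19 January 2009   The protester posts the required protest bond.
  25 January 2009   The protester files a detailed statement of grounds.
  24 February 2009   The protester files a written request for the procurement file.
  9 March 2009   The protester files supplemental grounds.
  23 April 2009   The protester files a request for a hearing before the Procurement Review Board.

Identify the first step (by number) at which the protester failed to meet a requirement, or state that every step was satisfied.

Step 4

Step 1: 21 days after 12 November 2008 (when the award decision is issued) is 3 December 2008; 1 December 2008 is within that limit.
Step 2: the earliest permitted date is 21 days after 11 December 2008 (end of the 10-day response period, which began when the written protest is filed on 1 December 2008), i.e. 1 January 2009; 3 January 2009 is on or after that date.
Step 3: the earliest permitted date is 15 days after 3 January 2009 (when the protest is served on the awardee), i.e. 18 January 2009; 19 January 2009 is on or after that date.
Step 4: the earliest permitted date is 20 days after 19 January 2009 (when the protest bond is posted), i.e. 8 February 2009; done 25 January 2009 — 14 days too early.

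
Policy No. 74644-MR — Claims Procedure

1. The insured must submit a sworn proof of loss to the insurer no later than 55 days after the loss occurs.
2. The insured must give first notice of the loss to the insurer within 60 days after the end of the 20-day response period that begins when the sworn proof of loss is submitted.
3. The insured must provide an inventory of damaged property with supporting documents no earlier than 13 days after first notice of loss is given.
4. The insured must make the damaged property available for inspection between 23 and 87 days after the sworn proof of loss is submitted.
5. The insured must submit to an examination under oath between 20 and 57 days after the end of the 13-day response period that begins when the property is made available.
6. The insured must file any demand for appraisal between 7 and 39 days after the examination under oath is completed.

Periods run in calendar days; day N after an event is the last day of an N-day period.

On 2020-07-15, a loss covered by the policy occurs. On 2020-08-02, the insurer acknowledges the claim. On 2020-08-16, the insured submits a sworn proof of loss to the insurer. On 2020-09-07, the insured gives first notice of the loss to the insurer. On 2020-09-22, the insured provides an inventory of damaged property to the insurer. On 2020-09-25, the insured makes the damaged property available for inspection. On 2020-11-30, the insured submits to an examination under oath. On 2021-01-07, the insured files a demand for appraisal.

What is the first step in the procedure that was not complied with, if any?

None — every step was satisfied

(1) due by 2020-07-15 + 55 days = 2020-09-08; done 2020-08-16 — timely.
(2) due by 2020-09-05 + 60 days = 2020-11-04; 2020-09-07 is within that limit.
(3) permitted from 2020-09-07 + 13 days = 2020-09-20 onward; done 2020-09-22 — permitted.
(4) the permitted window runs from 2020-08-16 + 23 = 2020-09-08 to 2020-08-16 + 87 = 2020-11-11; done 2020-09-25, which is between those dates.
(5) the permitted window runs from 2020-10-08 + 20 = 2020-10-28 to 2020-10-08 + 57 = 2020-12-04; done 2020-11-30 — within the window.
(6) the permitted window runs from 2020-11-30 + 7 = 2020-12-07 to 2020-11-30 + 39 = 2021-01-08; 2021-01-07 falls inside that range.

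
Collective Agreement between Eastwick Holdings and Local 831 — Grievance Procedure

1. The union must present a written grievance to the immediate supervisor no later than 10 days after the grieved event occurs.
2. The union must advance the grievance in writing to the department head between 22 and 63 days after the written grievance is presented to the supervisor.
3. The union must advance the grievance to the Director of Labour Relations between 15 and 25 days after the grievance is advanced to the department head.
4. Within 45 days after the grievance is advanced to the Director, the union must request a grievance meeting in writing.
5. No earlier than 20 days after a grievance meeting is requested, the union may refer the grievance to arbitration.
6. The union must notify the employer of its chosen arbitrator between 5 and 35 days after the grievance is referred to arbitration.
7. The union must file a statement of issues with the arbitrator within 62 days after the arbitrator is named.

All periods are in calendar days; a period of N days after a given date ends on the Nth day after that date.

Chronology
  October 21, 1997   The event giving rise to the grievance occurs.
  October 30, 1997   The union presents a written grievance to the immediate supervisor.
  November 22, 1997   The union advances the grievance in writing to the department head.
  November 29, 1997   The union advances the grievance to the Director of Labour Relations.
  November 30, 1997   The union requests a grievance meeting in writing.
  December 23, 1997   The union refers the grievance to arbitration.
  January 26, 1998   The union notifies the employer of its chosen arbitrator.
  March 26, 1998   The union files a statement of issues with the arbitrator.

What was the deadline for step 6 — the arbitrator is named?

Step 6 runs from December 23, 1997, when the grievance is referred to arbitration. The window is 5–35 days after December 23, 1997; it closes on January 27, 1998.

January 27, 1998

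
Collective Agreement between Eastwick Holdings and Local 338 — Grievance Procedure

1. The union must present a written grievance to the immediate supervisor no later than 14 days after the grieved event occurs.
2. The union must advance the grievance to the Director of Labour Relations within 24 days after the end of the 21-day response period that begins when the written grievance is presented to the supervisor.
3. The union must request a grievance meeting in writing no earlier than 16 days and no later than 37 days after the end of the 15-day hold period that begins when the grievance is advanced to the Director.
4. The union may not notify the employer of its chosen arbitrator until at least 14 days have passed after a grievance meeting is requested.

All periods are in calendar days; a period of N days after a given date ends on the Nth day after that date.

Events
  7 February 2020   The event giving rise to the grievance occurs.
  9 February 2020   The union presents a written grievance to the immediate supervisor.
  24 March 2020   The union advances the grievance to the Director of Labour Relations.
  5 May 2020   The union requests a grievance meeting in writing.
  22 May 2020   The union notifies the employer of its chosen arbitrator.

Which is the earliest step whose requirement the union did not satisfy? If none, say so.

None — every step was satisfied

Step 1: 14 days after 7 February 2020 (when the grieved event occurs) is 21 February 2020; done 9 February 2020 — timely.
Step 2: 24 days after 1 March 2020 (end of the 21-day response period, which began when the written grievance is presented to the supervisor on 9 February 2020) is 25 March 2020; 24 March 2020 is within that limit.
Step 3: the window is 16–37 days after 8 April 2020 (end of the 15-day hold period, which began when the grievance is advanced to the Director on 24 March 2020), so 24 April 2020 through 15 May 2020; 5 May 2020 falls inside that range.
Step 4: the earliest permitted date is 14 days after 5 May 2020 (when a grievance meeting is requested), i.e. 19 May 2020; 22 May 2020 is on or after that date.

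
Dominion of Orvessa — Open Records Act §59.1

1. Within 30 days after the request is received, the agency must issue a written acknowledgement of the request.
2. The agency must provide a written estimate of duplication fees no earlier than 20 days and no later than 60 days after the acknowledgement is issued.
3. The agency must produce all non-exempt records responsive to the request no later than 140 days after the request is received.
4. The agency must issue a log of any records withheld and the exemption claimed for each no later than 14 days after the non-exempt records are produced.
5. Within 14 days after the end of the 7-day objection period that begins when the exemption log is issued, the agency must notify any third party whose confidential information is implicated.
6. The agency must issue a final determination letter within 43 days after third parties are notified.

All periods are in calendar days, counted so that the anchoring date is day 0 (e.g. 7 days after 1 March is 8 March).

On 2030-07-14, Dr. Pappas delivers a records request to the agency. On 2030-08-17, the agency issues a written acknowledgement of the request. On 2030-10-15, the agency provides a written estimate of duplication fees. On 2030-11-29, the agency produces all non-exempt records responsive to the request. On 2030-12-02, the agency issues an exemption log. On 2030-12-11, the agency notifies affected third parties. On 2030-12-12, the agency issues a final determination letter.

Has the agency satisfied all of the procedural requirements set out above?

No

Step 1 — counting 30 days from 2030-07-14 (when the request is received) gives a deadline of 2030-08-13; done 2030-08-17 — 4 days late.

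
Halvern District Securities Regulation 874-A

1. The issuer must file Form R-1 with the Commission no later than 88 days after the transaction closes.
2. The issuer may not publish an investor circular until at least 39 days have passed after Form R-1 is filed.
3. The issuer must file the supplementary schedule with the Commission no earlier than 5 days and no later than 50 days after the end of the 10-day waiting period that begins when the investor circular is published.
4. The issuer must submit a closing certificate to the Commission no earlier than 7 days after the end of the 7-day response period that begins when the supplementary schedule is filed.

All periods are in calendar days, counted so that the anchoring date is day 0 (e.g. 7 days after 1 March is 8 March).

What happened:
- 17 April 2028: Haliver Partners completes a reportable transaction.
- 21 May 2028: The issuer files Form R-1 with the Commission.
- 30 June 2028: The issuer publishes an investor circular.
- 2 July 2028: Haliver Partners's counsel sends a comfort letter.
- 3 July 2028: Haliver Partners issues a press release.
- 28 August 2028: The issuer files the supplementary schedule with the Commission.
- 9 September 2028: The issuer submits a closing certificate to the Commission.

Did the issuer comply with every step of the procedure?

Step 1 — counting 88 days from 17 April 2028 (when the transaction closes) gives a deadline of 14 July 2028; completed 21 May 2028, before the deadline.
Step 2 — must wait 39 days from 21 May 2028 (when Form R-1 is filed), so not before 29 June 2028; done 30 June 2028 — permitted.
Step 3 — 5 and 50 days from 10 July 2028 (end of the 10-day waiting period, which began when the investor circular is published on 30 June 2028) are 15 July 2028 and 29 August 2028 respectively; done 28 August 2028 — within the window.
Step 4 — must wait 7 days from 4 September 2028 (end of the 7-day response period, which began when the supplementary schedule is filed on 28 August 2028), so not before 11 September 2028; 9 September 2028 is 2 days before the earliest permitted date.

No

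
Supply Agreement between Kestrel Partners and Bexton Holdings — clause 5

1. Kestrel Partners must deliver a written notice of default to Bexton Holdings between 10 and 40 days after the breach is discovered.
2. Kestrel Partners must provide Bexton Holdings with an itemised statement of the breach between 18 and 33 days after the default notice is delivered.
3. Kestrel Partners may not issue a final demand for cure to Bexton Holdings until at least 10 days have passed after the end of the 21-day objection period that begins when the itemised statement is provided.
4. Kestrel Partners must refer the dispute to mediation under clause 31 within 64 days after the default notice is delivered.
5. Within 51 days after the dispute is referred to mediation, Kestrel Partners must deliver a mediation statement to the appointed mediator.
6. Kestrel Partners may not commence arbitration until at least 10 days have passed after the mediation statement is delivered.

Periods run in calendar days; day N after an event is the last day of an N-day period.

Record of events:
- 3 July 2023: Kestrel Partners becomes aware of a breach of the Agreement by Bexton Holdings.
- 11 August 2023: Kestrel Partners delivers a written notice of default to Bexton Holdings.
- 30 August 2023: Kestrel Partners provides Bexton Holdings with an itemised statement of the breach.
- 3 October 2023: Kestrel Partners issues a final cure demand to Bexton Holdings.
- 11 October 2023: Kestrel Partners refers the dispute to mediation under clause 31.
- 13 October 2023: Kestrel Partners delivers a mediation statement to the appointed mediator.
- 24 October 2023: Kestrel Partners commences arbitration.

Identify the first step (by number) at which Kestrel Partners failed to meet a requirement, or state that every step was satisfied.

None — every step was satisfied

Step 1: the window is 10–40 days after 3 July 2023 (when the breach is discovered), so 13 July 2023 through 12 August 2023; done 11 August 2023 — within the window.
Step 2: the window is 18–33 days after 11 August 2023 (when the default notice is delivered), so 29 August 2023 through 13 September 2023; done 30 August 2023 — within the window.
Step 3: the earliest permitted date is 10 days after 20 September 2023 (end of the 21-day objection period, which began when the itemised statement is provided on 30 August 2023), i.e. 30 September 2023; done 3 October 2023 — permitted.
Step 4: 64 days after 11 August 2023 (when the default notice is delivered) is 14 October 2023; 11 October 2023 is within that limit.
Step 5: 51 days after 11 October 2023 (when the dispute is referred to mediation) is 1 December 2023; done 13 October 2023 — timely.
Step 6: the earliest permitted date is 10 days after 13 October 2023 (when the mediation statement is delivered), i.e. 23 October 2023; done 24 October 2023, after the minimum wait.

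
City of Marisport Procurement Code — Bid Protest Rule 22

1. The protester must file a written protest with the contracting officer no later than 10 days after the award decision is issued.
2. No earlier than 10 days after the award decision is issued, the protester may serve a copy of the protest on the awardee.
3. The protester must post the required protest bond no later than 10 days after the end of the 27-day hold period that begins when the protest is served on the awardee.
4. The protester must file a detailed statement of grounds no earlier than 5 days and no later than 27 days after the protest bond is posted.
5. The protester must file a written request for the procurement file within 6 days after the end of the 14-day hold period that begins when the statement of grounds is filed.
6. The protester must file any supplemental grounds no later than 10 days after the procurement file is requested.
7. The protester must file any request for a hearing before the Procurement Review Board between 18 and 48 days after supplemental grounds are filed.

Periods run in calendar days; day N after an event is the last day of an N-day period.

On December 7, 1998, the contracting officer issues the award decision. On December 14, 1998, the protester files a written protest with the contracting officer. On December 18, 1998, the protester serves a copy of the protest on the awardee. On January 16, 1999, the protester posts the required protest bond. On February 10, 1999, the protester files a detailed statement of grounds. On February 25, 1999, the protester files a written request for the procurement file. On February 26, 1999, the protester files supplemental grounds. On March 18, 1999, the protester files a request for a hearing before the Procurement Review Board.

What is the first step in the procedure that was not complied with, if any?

None — every step was satisfied

Step 1 — counting 10 days from December 7, 1998 (when the award decision is issued) gives a deadline of December 17, 1998; December 14, 1998 is within that limit.
Step 2 — must wait 10 days from December 7, 1998 (when the award decision is issued), so not before December 17, 1998; December 18, 1998 is on or after that date.
Step 3 — counting 10 days from January 14, 1999 (end of the 27-day hold period, which began when the protest is served on the awardee on December 18, 1998) gives a deadline of January 24, 1999; January 16, 1999 is within that limit.
Step 4 — 5 and 27 days from January 16, 1999 (when the protest bond is posted) are January 21, 1999 and February 12, 1999 respectively; done February 10, 1999 — within the window.
Step 5 — counting 6 days from February 24, 1999 (end of the 14-day hold period, which began when the statement of grounds is filed on February 10, 1999) gives a deadline of March 2, 1999; completed February 25, 1999, before the deadline.
Step 6 — counting 10 days from February 25, 1999 (when the procurement file is requested) gives a deadline of March 7, 1999; February 26, 1999 is within that limit.
Step 7 — 18 and 48 days from February 26, 1999 (when supplemental grounds are filed) are March 16, 1999 and April 15, 1999 respectively; March 18, 1999 falls inside that range.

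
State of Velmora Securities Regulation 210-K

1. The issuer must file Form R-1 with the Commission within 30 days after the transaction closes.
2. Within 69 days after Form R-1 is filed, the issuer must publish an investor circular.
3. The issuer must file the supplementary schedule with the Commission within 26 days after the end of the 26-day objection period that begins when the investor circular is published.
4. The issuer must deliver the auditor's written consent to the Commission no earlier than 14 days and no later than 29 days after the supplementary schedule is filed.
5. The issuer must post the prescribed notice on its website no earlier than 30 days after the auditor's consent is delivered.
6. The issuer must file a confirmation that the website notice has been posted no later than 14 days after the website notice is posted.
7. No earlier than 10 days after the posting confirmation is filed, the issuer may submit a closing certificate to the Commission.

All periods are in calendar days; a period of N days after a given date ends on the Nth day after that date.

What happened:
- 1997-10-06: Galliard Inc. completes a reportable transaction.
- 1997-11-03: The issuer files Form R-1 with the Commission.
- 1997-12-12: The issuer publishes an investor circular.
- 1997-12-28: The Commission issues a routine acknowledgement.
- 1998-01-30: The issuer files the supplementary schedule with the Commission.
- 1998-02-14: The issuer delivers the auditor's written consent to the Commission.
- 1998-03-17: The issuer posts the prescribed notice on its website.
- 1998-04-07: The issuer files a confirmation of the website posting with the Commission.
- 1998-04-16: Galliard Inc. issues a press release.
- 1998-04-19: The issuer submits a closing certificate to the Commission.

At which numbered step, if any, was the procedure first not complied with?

Step 1 — counting 30 days from 1997-10-06 (when the transaction closes) gives a deadline of 1997-11-05; 1997-11-03 is within that limit.
Step 2 — counting 69 days from 1997-11-03 (when Form R-1 is filed) gives a deadline of 1998-01-11; completed 1997-12-12, before the deadline.
Step 3 — counting 26 days from 1998-01-07 (end of the 26-day objection period, which began when the investor circular is published on 1997-12-12) gives a deadline of 1998-02-02; completed 1998-01-30, before the deadline.
Step 4 — 14 and 29 days from 1998-01-30 (when the supplementary schedule is filed) are 1998-02-13 and 1998-02-28 respectively; done 1998-02-14, which is between those dates.
Step 5 — must wait 30 days from 1998-02-14 (when the auditor's consent is delivered), so not before 1998-03-16; done 1998-03-17 — permitted.
Step 6 — counting 14 days from 1998-03-17 (when the website notice is posted) gives a deadline of 1998-03-31; done 1998-04-07 — 7 days late.

Step 6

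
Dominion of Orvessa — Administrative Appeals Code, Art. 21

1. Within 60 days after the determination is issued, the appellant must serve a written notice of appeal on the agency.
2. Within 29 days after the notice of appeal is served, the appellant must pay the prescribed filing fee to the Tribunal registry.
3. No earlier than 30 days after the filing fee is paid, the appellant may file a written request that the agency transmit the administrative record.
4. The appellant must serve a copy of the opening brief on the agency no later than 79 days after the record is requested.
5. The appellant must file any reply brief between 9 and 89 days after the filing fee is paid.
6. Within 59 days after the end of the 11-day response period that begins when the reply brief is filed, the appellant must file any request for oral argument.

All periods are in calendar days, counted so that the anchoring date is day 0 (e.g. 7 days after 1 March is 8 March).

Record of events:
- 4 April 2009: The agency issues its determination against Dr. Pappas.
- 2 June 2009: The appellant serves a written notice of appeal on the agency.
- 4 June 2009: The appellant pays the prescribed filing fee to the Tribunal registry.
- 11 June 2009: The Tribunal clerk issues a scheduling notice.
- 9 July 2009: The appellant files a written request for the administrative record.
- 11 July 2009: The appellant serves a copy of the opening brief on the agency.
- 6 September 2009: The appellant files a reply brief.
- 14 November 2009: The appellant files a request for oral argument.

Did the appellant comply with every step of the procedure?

No

(1) due by 4 April 2009 + 60 days = 3 June 2009; done 2 June 2009 — timely.
(2) due by 2 June 2009 + 29 days = 1 July 2009; done 4 June 2009 — timely.
(3) permitted from 4 June 2009 + 30 days = 4 July 2009 onward; 9 July 2009 is on or after that date.
(4) due by 9 July 2009 + 79 days = 26 September 2009; 11 July 2009 is within that limit.
(5) the permitted window runs from 4 June 2009 + 9 = 13 June 2009 to 4 June 2009 + 89 = 1 September 2009; 6 September 2009 is 5 days past the end of the window.
Later steps need not be reached.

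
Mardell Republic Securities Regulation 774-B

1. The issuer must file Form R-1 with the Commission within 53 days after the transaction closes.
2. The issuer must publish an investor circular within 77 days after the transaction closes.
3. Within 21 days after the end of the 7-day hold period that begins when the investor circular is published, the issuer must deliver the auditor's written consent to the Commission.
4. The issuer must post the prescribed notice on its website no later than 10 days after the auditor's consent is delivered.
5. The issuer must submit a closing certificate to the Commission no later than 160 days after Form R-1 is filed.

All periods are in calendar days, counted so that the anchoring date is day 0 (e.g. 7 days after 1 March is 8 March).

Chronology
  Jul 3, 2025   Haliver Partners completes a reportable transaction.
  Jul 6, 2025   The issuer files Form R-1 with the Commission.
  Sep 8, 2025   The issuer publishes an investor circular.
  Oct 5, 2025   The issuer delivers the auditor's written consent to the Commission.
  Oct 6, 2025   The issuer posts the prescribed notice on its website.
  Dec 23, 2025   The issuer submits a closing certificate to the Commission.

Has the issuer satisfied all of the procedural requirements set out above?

No

Step 1: 53 days after Jul 3, 2025 (when the transaction closes) is Aug 25, 2025; Jul 6, 2025 is within that limit.
Step 2: 77 days after Jul 3, 2025 (when the transaction closes) is Sep 18, 2025; done Sep 8, 2025 — timely.
Step 3: 21 days after Sep 15, 2025 (end of the 7-day hold period, which began when the investor circular is published on Sep 8, 2025) is Oct 6, 2025; Oct 5, 2025 is within that limit.
Step 4: 10 days after Oct 5, 2025 (when the auditor's consent is delivered) is Oct 15, 2025; Oct 6, 2025 is within that limit.
Step 5: 160 days after Jul 6, 2025 (when Form R-1 is filed) is Dec 13, 2025; Dec 23, 2025 misses that deadline by 10 days.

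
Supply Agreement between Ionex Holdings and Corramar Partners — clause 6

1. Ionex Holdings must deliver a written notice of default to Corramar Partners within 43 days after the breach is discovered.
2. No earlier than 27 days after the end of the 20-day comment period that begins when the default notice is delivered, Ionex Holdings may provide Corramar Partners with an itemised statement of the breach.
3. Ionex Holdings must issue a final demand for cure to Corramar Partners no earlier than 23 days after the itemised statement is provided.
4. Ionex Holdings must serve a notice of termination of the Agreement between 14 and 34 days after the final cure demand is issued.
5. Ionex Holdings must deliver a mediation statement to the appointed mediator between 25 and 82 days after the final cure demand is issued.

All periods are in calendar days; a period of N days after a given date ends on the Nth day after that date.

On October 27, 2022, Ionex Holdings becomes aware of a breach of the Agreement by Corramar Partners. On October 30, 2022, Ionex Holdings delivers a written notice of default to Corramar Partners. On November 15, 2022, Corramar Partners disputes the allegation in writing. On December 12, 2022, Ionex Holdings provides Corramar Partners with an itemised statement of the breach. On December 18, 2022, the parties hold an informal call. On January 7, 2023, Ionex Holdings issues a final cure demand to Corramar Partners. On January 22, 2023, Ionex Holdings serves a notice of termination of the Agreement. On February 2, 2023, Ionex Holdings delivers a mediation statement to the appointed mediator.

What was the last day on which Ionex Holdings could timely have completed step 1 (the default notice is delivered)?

Step 1 runs from October 27, 2022, when the breach is discovered. 43 days after October 27, 2022 is December 9, 2022.

December 9, 2022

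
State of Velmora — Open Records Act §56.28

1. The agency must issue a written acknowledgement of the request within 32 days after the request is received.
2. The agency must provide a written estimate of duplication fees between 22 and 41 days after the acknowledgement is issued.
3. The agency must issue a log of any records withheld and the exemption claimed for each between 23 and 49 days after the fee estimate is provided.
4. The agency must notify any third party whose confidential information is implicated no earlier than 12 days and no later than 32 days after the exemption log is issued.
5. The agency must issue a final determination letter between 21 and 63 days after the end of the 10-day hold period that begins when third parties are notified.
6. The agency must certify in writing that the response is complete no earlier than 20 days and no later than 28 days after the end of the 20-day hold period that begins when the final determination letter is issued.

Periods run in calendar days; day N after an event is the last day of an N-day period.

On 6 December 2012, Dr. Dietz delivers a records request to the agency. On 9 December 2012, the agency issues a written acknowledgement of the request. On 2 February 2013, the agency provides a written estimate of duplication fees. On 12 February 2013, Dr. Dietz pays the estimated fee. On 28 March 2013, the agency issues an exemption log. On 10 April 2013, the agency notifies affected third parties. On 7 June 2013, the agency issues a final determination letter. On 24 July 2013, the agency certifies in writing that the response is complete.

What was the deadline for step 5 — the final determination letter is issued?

22 June 2013

Third parties are notified on 10 April 2013; the 10-day hold period therefore ends 20 April 2013, and step 5 runs from that date. The window is 21–63 days after 20 April 2013; it closes on 22 June 2013.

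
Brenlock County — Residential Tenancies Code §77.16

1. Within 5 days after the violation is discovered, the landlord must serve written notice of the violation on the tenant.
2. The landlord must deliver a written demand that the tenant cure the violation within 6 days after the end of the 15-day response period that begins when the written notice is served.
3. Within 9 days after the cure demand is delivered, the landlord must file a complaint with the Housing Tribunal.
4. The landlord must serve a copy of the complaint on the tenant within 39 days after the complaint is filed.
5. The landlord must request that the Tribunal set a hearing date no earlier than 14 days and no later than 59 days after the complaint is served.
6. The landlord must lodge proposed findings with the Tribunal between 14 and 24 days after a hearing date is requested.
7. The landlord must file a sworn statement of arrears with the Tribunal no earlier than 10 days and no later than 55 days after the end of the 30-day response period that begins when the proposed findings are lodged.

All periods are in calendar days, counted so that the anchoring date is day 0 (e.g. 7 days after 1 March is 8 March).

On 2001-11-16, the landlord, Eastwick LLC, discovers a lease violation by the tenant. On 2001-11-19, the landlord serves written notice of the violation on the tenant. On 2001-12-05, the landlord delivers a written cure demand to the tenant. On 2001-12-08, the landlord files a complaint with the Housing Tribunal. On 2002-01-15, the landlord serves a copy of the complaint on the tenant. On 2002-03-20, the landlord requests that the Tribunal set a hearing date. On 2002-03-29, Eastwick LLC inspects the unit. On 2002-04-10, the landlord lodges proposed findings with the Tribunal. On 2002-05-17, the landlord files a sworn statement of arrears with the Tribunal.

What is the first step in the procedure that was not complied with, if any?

(1) due by 2001-11-16 + 5 days = 2001-11-21; 2001-11-19 is within that limit.
(2) due by 2001-12-04 + 6 days = 2001-12-10; completed 2001-12-05, before the deadline.
(3) due by 2001-12-05 + 9 days = 2001-12-14; done 2001-12-08 — timely.
(4) due by 2001-12-08 + 39 days = 2002-01-16; done 2002-01-15 — timely.
(5) the permitted window runs from 2002-01-15 + 14 = 2002-01-29 to 2002-01-15 + 59 = 2002-03-15; 2002-03-20 is 5 days past the end of the window.

Step 5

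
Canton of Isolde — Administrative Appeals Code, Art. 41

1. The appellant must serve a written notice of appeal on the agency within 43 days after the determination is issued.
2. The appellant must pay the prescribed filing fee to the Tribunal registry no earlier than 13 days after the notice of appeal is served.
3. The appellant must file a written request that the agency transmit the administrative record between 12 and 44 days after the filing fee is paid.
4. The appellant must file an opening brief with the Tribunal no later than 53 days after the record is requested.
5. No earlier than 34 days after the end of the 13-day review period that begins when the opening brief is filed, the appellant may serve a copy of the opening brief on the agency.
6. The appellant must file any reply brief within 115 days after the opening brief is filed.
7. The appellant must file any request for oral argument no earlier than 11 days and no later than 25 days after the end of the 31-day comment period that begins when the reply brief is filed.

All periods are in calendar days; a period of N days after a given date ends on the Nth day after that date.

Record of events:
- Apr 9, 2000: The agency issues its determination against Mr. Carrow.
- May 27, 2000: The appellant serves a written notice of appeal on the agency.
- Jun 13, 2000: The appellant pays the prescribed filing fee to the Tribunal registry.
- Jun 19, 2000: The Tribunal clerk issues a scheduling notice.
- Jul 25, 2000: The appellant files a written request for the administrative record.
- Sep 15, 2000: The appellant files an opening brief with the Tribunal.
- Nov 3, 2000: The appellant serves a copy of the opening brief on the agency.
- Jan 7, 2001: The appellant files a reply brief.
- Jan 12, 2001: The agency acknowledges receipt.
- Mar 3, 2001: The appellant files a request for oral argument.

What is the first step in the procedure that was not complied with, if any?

Step 1

Step 1 — counting 43 days from Apr 9, 2000 (when the determination is issued) gives a deadline of May 22, 2000; not done until May 27, 2000, 5 days after the deadline.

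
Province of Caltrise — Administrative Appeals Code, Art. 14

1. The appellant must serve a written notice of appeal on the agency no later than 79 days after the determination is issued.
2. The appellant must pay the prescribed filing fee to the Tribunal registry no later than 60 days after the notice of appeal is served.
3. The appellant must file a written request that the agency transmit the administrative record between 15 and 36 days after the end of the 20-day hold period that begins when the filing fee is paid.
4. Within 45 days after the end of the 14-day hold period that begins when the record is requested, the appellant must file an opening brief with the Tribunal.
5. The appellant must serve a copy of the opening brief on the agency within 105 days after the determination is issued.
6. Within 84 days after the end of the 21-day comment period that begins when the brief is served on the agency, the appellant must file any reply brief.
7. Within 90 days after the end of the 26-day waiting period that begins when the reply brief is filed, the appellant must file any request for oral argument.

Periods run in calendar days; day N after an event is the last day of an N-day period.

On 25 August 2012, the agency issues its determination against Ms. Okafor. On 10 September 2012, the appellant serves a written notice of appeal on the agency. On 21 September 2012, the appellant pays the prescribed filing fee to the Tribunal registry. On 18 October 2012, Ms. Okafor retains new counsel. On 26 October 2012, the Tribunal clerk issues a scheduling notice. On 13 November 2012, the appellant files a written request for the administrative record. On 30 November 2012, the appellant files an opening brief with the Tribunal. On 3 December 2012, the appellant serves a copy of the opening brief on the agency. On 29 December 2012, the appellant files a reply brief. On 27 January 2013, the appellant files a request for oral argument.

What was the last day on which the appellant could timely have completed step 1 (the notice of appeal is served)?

12 November 2012

Step 1 runs from 25 August 2012, when the determination is issued. 79 days after 25 August 2012 is 12 November 2012.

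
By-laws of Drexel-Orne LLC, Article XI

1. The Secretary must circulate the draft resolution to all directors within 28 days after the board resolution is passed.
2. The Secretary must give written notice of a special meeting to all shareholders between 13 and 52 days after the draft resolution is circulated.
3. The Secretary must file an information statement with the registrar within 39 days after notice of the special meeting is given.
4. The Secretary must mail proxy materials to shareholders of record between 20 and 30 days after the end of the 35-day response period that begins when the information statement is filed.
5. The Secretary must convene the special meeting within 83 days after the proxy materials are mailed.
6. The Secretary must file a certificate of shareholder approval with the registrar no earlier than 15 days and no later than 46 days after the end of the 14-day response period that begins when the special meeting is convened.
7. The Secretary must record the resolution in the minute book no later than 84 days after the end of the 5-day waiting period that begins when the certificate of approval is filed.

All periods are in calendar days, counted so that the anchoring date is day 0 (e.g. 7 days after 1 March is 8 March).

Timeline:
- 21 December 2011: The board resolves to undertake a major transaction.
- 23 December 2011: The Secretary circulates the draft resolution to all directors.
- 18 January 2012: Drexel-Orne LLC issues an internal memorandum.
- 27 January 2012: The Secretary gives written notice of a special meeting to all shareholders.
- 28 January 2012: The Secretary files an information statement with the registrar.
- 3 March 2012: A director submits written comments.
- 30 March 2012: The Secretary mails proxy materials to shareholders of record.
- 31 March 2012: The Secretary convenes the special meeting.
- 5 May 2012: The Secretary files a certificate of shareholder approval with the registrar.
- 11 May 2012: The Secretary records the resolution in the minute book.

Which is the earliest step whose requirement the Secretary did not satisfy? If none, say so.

None — every step was satisfied

Step 1: 28 days after 21 December 2011 (when the board resolution is passed) is 18 January 2012; done 23 December 2011 — timely.
Step 2: the window is 13–52 days after 23 December 2011 (when the draft resolution is circulated), so 5 January 2012 through 13 February 2012; done 27 January 2012 — within the window.
Step 3: 39 days after 27 January 2012 (when notice of the special meeting is given) is 6 March 2012; completed 28 January 2012, before the deadline.
Step 4: the window is 20–30 days after 3 March 2012 (end of the 35-day response period, which began when the information statement is filed on 28 January 2012), so 23 March 2012 through 2 April 2012; done 30 March 2012, which is between those dates.
Step 5: 83 days after 30 March 2012 (when the proxy materials are mailed) is 21 June 2012; 31 March 2012 is within that limit.
Step 6: the window is 15–46 days after 14 April 2012 (end of the 14-day response period, which began when the special meeting is convened on 31 March 2012), so 29 April 2012 through 30 May 2012; done 5 May 2012 — within the window.
Step 7: 84 days after 10 May 2012 (end of the 5-day waiting period, which began when the certificate of approval is filed on 5 May 2012) is 2 August 2012; 11 May 2012 is within that limit.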